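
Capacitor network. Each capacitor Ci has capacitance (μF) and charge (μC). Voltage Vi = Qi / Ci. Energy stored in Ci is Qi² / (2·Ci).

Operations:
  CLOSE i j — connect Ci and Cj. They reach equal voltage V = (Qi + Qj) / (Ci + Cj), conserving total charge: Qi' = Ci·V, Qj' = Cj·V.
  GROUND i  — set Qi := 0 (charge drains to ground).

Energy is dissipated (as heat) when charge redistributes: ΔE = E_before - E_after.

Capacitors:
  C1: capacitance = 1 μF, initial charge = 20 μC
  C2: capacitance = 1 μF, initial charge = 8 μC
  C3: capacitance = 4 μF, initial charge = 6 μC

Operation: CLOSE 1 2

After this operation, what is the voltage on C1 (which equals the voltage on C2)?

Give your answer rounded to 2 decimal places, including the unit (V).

Initial: C1(1μF, Q=20μC, V=20.00V), C2(1μF, Q=8μC, V=8.00V), C3(4μF, Q=6μC, V=1.50V)
Op 1: CLOSE 1-2: Q_total=28.00, C_total=2.00, V=14.00; Q1=14.00, Q2=14.00; dissipated=36.000

Answer: 14.00 V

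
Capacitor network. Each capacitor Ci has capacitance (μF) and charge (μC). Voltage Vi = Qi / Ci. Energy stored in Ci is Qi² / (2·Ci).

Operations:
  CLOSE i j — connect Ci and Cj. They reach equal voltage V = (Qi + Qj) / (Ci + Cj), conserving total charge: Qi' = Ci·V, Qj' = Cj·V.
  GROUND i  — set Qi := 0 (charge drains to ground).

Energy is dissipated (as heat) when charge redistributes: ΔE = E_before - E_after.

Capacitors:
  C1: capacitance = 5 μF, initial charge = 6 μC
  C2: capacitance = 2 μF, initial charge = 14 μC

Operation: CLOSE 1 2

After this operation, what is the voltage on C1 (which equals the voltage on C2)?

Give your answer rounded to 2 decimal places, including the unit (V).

Answer: 2.86 V

Derivation:
Initial: C1(5μF, Q=6μC, V=1.20V), C2(2μF, Q=14μC, V=7.00V)
Op 1: CLOSE 1-2: Q_total=20.00, C_total=7.00, V=2.86; Q1=14.29, Q2=5.71; dissipated=24.029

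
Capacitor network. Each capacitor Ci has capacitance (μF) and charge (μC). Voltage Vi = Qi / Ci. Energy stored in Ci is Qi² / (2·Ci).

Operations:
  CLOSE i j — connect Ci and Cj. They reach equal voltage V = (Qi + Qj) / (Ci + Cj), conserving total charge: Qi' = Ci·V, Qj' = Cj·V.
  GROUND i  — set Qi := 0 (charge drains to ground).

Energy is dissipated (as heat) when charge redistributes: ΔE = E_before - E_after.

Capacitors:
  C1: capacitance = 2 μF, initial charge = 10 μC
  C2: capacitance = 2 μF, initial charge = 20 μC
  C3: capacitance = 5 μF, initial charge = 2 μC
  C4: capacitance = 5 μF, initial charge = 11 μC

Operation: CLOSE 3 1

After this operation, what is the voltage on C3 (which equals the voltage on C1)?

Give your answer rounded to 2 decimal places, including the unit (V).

Answer: 1.71 V

Derivation:
Initial: C1(2μF, Q=10μC, V=5.00V), C2(2μF, Q=20μC, V=10.00V), C3(5μF, Q=2μC, V=0.40V), C4(5μF, Q=11μC, V=2.20V)
Op 1: CLOSE 3-1: Q_total=12.00, C_total=7.00, V=1.71; Q3=8.57, Q1=3.43; dissipated=15.114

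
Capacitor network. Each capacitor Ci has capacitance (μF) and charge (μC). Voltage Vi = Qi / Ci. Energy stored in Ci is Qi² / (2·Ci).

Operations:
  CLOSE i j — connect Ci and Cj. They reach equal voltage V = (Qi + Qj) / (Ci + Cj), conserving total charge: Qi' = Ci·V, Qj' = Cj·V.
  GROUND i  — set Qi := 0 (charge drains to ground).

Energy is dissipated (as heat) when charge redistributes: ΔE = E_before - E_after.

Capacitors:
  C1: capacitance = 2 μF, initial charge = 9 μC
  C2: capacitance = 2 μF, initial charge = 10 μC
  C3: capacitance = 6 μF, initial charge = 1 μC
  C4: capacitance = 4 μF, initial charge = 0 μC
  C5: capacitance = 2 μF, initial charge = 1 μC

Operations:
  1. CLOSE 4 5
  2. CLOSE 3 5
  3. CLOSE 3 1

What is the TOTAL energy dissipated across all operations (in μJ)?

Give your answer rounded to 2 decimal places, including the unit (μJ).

Initial: C1(2μF, Q=9μC, V=4.50V), C2(2μF, Q=10μC, V=5.00V), C3(6μF, Q=1μC, V=0.17V), C4(4μF, Q=0μC, V=0.00V), C5(2μF, Q=1μC, V=0.50V)
Op 1: CLOSE 4-5: Q_total=1.00, C_total=6.00, V=0.17; Q4=0.67, Q5=0.33; dissipated=0.167
Op 2: CLOSE 3-5: Q_total=1.33, C_total=8.00, V=0.17; Q3=1.00, Q5=0.33; dissipated=0.000
Op 3: CLOSE 3-1: Q_total=10.00, C_total=8.00, V=1.25; Q3=7.50, Q1=2.50; dissipated=14.083
Total dissipated: 14.250 μJ

Answer: 14.25 μJ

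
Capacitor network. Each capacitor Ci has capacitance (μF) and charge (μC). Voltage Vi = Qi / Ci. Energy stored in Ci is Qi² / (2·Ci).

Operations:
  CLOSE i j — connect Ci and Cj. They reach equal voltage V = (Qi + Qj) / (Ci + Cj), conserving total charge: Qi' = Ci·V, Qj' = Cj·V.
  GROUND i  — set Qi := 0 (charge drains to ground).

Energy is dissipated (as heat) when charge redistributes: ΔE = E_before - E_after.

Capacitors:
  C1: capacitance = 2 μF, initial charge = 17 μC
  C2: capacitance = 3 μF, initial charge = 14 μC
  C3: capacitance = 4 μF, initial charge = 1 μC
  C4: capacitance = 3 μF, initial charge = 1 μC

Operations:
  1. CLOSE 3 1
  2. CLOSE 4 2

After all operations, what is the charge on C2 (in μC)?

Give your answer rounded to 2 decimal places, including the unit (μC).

Initial: C1(2μF, Q=17μC, V=8.50V), C2(3μF, Q=14μC, V=4.67V), C3(4μF, Q=1μC, V=0.25V), C4(3μF, Q=1μC, V=0.33V)
Op 1: CLOSE 3-1: Q_total=18.00, C_total=6.00, V=3.00; Q3=12.00, Q1=6.00; dissipated=45.375
Op 2: CLOSE 4-2: Q_total=15.00, C_total=6.00, V=2.50; Q4=7.50, Q2=7.50; dissipated=14.083
Final charges: Q1=6.00, Q2=7.50, Q3=12.00, Q4=7.50

Answer: 7.50 μC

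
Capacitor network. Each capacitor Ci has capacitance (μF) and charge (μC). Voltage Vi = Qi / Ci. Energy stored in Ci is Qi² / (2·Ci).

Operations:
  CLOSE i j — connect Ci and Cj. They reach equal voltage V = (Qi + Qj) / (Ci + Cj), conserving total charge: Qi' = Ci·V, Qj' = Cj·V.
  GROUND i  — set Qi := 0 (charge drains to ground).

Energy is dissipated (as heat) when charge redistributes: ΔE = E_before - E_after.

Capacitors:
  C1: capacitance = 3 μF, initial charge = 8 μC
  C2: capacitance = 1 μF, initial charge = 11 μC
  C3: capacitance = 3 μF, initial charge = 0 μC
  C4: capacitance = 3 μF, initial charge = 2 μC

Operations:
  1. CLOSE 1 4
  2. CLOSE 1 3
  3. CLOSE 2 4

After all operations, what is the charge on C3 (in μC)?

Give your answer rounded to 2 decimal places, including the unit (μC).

Initial: C1(3μF, Q=8μC, V=2.67V), C2(1μF, Q=11μC, V=11.00V), C3(3μF, Q=0μC, V=0.00V), C4(3μF, Q=2μC, V=0.67V)
Op 1: CLOSE 1-4: Q_total=10.00, C_total=6.00, V=1.67; Q1=5.00, Q4=5.00; dissipated=3.000
Op 2: CLOSE 1-3: Q_total=5.00, C_total=6.00, V=0.83; Q1=2.50, Q3=2.50; dissipated=2.083
Op 3: CLOSE 2-4: Q_total=16.00, C_total=4.00, V=4.00; Q2=4.00, Q4=12.00; dissipated=32.667
Final charges: Q1=2.50, Q2=4.00, Q3=2.50, Q4=12.00

Answer: 2.50 μC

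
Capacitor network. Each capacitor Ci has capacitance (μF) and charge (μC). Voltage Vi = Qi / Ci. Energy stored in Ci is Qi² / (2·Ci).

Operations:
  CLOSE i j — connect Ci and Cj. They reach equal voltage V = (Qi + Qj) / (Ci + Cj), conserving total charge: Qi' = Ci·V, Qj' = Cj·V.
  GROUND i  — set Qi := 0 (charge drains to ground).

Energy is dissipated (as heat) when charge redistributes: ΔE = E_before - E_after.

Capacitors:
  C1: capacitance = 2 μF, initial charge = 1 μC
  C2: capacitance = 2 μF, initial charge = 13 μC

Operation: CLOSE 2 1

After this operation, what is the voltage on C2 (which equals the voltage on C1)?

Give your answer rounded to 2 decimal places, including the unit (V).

Answer: 3.50 V

Derivation:
Initial: C1(2μF, Q=1μC, V=0.50V), C2(2μF, Q=13μC, V=6.50V)
Op 1: CLOSE 2-1: Q_total=14.00, C_total=4.00, V=3.50; Q2=7.00, Q1=7.00; dissipated=18.000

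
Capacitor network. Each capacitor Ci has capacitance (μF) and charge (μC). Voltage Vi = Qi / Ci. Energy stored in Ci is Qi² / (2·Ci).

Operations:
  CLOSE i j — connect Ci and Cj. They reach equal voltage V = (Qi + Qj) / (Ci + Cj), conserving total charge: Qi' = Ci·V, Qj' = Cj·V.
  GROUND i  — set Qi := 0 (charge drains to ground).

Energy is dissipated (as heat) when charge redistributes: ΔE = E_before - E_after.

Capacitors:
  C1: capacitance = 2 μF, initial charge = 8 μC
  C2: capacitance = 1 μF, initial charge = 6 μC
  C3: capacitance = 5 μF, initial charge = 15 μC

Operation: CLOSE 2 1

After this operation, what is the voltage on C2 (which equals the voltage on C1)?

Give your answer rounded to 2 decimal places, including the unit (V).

Initial: C1(2μF, Q=8μC, V=4.00V), C2(1μF, Q=6μC, V=6.00V), C3(5μF, Q=15μC, V=3.00V)
Op 1: CLOSE 2-1: Q_total=14.00, C_total=3.00, V=4.67; Q2=4.67, Q1=9.33; dissipated=1.333

Answer: 4.67 V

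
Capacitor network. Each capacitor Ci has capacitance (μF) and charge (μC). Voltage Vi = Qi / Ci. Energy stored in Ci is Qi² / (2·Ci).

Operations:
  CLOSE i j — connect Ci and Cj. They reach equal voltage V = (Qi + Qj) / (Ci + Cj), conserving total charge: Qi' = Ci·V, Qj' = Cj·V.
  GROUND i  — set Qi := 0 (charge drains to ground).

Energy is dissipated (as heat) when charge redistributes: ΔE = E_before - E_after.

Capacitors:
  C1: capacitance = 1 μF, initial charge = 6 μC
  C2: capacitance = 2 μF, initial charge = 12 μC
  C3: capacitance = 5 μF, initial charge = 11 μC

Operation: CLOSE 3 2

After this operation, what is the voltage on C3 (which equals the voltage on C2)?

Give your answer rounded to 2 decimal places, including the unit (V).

Initial: C1(1μF, Q=6μC, V=6.00V), C2(2μF, Q=12μC, V=6.00V), C3(5μF, Q=11μC, V=2.20V)
Op 1: CLOSE 3-2: Q_total=23.00, C_total=7.00, V=3.29; Q3=16.43, Q2=6.57; dissipated=10.314

Answer: 3.29 V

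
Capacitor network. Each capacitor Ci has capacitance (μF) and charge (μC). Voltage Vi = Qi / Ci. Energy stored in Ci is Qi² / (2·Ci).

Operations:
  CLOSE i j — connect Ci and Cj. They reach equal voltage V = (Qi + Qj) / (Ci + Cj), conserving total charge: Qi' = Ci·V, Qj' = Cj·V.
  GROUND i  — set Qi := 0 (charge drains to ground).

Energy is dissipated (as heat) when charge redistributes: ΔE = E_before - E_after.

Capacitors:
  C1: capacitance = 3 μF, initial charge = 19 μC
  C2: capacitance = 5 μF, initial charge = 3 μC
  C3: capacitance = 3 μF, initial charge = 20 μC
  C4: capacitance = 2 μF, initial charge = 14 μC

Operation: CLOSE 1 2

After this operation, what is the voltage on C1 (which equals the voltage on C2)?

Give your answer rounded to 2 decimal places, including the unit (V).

Initial: C1(3μF, Q=19μC, V=6.33V), C2(5μF, Q=3μC, V=0.60V), C3(3μF, Q=20μC, V=6.67V), C4(2μF, Q=14μC, V=7.00V)
Op 1: CLOSE 1-2: Q_total=22.00, C_total=8.00, V=2.75; Q1=8.25, Q2=13.75; dissipated=30.817

Answer: 2.75 V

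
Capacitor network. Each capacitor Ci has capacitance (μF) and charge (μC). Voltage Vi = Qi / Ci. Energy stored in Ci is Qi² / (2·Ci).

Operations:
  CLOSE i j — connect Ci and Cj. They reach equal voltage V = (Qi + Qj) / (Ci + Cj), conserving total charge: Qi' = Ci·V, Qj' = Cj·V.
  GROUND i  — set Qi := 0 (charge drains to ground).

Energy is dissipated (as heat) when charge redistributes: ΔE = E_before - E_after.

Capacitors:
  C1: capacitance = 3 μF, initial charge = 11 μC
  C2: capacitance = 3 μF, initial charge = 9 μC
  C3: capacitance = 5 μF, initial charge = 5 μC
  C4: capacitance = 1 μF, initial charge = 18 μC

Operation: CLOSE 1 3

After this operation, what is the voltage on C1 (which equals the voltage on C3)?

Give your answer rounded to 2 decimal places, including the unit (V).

Answer: 2.00 V

Derivation:
Initial: C1(3μF, Q=11μC, V=3.67V), C2(3μF, Q=9μC, V=3.00V), C3(5μF, Q=5μC, V=1.00V), C4(1μF, Q=18μC, V=18.00V)
Op 1: CLOSE 1-3: Q_total=16.00, C_total=8.00, V=2.00; Q1=6.00, Q3=10.00; dissipated=6.667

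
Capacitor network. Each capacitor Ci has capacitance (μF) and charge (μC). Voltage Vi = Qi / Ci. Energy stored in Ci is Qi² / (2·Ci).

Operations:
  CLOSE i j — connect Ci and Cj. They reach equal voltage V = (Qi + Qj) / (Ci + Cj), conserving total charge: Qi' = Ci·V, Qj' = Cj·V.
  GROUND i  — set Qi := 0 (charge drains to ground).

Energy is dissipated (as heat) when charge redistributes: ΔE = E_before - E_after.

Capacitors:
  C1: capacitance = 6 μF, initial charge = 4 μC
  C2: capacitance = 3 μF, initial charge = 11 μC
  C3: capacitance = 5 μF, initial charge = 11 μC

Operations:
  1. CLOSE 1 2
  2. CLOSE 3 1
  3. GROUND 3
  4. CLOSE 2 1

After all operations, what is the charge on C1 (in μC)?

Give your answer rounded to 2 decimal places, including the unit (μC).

Initial: C1(6μF, Q=4μC, V=0.67V), C2(3μF, Q=11μC, V=3.67V), C3(5μF, Q=11μC, V=2.20V)
Op 1: CLOSE 1-2: Q_total=15.00, C_total=9.00, V=1.67; Q1=10.00, Q2=5.00; dissipated=9.000
Op 2: CLOSE 3-1: Q_total=21.00, C_total=11.00, V=1.91; Q3=9.55, Q1=11.45; dissipated=0.388
Op 3: GROUND 3: Q3=0; energy lost=9.112
Op 4: CLOSE 2-1: Q_total=16.45, C_total=9.00, V=1.83; Q2=5.48, Q1=10.97; dissipated=0.059
Final charges: Q1=10.97, Q2=5.48, Q3=0.00

Answer: 10.97 μC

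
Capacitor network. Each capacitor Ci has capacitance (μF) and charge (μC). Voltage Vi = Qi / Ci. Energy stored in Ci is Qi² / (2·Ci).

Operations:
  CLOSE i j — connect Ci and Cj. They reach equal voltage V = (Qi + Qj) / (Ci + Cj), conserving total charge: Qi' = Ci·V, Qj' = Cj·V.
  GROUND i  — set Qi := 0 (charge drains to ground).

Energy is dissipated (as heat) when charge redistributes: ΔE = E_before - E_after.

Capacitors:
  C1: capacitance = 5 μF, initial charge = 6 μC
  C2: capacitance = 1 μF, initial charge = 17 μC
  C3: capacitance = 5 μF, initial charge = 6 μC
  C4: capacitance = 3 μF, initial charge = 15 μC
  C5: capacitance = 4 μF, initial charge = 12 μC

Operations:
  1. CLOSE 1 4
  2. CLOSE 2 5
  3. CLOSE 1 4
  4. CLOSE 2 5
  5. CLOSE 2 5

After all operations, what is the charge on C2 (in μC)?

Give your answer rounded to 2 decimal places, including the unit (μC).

Answer: 5.80 μC

Derivation:
Initial: C1(5μF, Q=6μC, V=1.20V), C2(1μF, Q=17μC, V=17.00V), C3(5μF, Q=6μC, V=1.20V), C4(3μF, Q=15μC, V=5.00V), C5(4μF, Q=12μC, V=3.00V)
Op 1: CLOSE 1-4: Q_total=21.00, C_total=8.00, V=2.62; Q1=13.12, Q4=7.88; dissipated=13.537
Op 2: CLOSE 2-5: Q_total=29.00, C_total=5.00, V=5.80; Q2=5.80, Q5=23.20; dissipated=78.400
Op 3: CLOSE 1-4: Q_total=21.00, C_total=8.00, V=2.62; Q1=13.12, Q4=7.88; dissipated=0.000
Op 4: CLOSE 2-5: Q_total=29.00, C_total=5.00, V=5.80; Q2=5.80, Q5=23.20; dissipated=0.000
Op 5: CLOSE 2-5: Q_total=29.00, C_total=5.00, V=5.80; Q2=5.80, Q5=23.20; dissipated=0.000
Final charges: Q1=13.12, Q2=5.80, Q3=6.00, Q4=7.88, Q5=23.20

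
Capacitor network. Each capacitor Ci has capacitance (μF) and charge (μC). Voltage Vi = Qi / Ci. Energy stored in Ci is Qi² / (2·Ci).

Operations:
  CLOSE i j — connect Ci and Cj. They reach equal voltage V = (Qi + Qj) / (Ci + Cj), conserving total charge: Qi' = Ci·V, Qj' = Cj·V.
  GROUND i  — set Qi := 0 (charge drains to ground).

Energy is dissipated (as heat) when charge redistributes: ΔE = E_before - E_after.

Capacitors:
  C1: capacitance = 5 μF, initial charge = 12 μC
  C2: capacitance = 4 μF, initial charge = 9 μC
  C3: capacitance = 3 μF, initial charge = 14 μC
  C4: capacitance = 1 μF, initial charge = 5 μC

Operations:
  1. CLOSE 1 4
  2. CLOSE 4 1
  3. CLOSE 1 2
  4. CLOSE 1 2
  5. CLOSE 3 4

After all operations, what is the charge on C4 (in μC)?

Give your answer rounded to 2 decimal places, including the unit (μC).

Initial: C1(5μF, Q=12μC, V=2.40V), C2(4μF, Q=9μC, V=2.25V), C3(3μF, Q=14μC, V=4.67V), C4(1μF, Q=5μC, V=5.00V)
Op 1: CLOSE 1-4: Q_total=17.00, C_total=6.00, V=2.83; Q1=14.17, Q4=2.83; dissipated=2.817
Op 2: CLOSE 4-1: Q_total=17.00, C_total=6.00, V=2.83; Q4=2.83, Q1=14.17; dissipated=0.000
Op 3: CLOSE 1-2: Q_total=23.17, C_total=9.00, V=2.57; Q1=12.87, Q2=10.30; dissipated=0.378
Op 4: CLOSE 1-2: Q_total=23.17, C_total=9.00, V=2.57; Q1=12.87, Q2=10.30; dissipated=0.000
Op 5: CLOSE 3-4: Q_total=16.83, C_total=4.00, V=4.21; Q3=12.62, Q4=4.21; dissipated=1.260
Final charges: Q1=12.87, Q2=10.30, Q3=12.62, Q4=4.21

Answer: 4.21 μC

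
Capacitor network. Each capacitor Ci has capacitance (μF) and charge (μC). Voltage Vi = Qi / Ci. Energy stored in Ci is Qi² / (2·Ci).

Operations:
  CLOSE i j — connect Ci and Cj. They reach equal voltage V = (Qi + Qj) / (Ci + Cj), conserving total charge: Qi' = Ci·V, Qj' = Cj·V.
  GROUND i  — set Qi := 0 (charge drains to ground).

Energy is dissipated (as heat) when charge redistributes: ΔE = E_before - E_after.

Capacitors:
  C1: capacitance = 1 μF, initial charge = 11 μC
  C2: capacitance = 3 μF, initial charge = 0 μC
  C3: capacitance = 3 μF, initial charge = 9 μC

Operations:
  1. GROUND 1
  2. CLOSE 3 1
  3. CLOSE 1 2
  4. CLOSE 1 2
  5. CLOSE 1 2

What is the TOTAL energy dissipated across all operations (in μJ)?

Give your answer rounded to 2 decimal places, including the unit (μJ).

Answer: 65.77 μJ

Derivation:
Initial: C1(1μF, Q=11μC, V=11.00V), C2(3μF, Q=0μC, V=0.00V), C3(3μF, Q=9μC, V=3.00V)
Op 1: GROUND 1: Q1=0; energy lost=60.500
Op 2: CLOSE 3-1: Q_total=9.00, C_total=4.00, V=2.25; Q3=6.75, Q1=2.25; dissipated=3.375
Op 3: CLOSE 1-2: Q_total=2.25, C_total=4.00, V=0.56; Q1=0.56, Q2=1.69; dissipated=1.898
Op 4: CLOSE 1-2: Q_total=2.25, C_total=4.00, V=0.56; Q1=0.56, Q2=1.69; dissipated=0.000
Op 5: CLOSE 1-2: Q_total=2.25, C_total=4.00, V=0.56; Q1=0.56, Q2=1.69; dissipated=0.000
Total dissipated: 65.773 μJ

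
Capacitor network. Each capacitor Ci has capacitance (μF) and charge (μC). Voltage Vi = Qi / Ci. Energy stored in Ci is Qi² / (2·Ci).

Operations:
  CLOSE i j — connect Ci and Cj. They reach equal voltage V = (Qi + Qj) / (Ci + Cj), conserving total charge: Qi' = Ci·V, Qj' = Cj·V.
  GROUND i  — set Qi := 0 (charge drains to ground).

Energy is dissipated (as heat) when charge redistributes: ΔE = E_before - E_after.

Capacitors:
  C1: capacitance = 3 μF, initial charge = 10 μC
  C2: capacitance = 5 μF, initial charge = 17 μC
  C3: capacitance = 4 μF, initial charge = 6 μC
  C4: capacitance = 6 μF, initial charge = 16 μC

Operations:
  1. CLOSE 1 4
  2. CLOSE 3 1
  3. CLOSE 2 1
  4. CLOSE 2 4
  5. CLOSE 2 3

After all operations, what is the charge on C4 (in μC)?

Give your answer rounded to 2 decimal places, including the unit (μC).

Answer: 17.39 μC

Derivation:
Initial: C1(3μF, Q=10μC, V=3.33V), C2(5μF, Q=17μC, V=3.40V), C3(4μF, Q=6μC, V=1.50V), C4(6μF, Q=16μC, V=2.67V)
Op 1: CLOSE 1-4: Q_total=26.00, C_total=9.00, V=2.89; Q1=8.67, Q4=17.33; dissipated=0.444
Op 2: CLOSE 3-1: Q_total=14.67, C_total=7.00, V=2.10; Q3=8.38, Q1=6.29; dissipated=1.653
Op 3: CLOSE 2-1: Q_total=23.29, C_total=8.00, V=2.91; Q2=14.55, Q1=8.73; dissipated=1.596
Op 4: CLOSE 2-4: Q_total=31.89, C_total=11.00, V=2.90; Q2=14.49, Q4=17.39; dissipated=0.001
Op 5: CLOSE 2-3: Q_total=22.88, C_total=9.00, V=2.54; Q2=12.71, Q3=10.17; dissipated=0.717
Final charges: Q1=8.73, Q2=12.71, Q3=10.17, Q4=17.39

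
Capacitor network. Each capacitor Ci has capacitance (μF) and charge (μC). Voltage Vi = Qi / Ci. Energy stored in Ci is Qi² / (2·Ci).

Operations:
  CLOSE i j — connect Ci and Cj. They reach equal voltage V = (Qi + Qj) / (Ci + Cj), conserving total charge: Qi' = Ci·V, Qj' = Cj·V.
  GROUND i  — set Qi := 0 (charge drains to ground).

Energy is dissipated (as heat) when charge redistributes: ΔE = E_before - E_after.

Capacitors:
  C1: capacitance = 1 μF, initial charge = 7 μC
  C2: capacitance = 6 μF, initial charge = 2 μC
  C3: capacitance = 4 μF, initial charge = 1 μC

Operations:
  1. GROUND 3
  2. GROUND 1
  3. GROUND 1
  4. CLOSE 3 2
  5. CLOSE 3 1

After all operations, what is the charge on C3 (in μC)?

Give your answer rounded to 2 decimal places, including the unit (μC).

Initial: C1(1μF, Q=7μC, V=7.00V), C2(6μF, Q=2μC, V=0.33V), C3(4μF, Q=1μC, V=0.25V)
Op 1: GROUND 3: Q3=0; energy lost=0.125
Op 2: GROUND 1: Q1=0; energy lost=24.500
Op 3: GROUND 1: Q1=0; energy lost=0.000
Op 4: CLOSE 3-2: Q_total=2.00, C_total=10.00, V=0.20; Q3=0.80, Q2=1.20; dissipated=0.133
Op 5: CLOSE 3-1: Q_total=0.80, C_total=5.00, V=0.16; Q3=0.64, Q1=0.16; dissipated=0.016
Final charges: Q1=0.16, Q2=1.20, Q3=0.64

Answer: 0.64 μC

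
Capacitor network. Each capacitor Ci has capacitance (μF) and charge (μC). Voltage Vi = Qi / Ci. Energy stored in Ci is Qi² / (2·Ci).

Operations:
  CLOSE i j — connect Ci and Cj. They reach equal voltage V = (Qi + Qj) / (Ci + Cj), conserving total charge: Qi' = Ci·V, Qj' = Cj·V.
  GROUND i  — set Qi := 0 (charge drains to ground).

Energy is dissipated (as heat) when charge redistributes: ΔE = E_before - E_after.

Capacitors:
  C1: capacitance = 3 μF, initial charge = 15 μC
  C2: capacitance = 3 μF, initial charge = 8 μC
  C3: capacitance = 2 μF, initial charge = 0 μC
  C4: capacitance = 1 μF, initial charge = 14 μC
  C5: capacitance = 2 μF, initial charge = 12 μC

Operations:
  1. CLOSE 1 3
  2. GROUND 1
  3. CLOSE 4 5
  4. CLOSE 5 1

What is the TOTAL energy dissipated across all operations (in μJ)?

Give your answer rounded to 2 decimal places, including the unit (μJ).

Answer: 94.90 μJ

Derivation:
Initial: C1(3μF, Q=15μC, V=5.00V), C2(3μF, Q=8μC, V=2.67V), C3(2μF, Q=0μC, V=0.00V), C4(1μF, Q=14μC, V=14.00V), C5(2μF, Q=12μC, V=6.00V)
Op 1: CLOSE 1-3: Q_total=15.00, C_total=5.00, V=3.00; Q1=9.00, Q3=6.00; dissipated=15.000
Op 2: GROUND 1: Q1=0; energy lost=13.500
Op 3: CLOSE 4-5: Q_total=26.00, C_total=3.00, V=8.67; Q4=8.67, Q5=17.33; dissipated=21.333
Op 4: CLOSE 5-1: Q_total=17.33, C_total=5.00, V=3.47; Q5=6.93, Q1=10.40; dissipated=45.067
Total dissipated: 94.900 μJ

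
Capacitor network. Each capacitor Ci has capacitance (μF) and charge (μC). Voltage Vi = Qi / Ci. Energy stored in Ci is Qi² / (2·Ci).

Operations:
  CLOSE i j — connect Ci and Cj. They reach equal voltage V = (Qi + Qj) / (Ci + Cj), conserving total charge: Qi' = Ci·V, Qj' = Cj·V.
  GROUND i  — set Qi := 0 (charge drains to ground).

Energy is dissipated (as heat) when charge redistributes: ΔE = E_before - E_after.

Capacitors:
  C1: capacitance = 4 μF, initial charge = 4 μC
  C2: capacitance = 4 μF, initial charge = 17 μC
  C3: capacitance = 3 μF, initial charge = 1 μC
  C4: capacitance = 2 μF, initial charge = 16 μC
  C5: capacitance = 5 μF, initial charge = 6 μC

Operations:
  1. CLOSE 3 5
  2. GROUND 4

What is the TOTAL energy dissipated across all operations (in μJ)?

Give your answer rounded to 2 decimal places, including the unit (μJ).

Answer: 64.70 μJ

Derivation:
Initial: C1(4μF, Q=4μC, V=1.00V), C2(4μF, Q=17μC, V=4.25V), C3(3μF, Q=1μC, V=0.33V), C4(2μF, Q=16μC, V=8.00V), C5(5μF, Q=6μC, V=1.20V)
Op 1: CLOSE 3-5: Q_total=7.00, C_total=8.00, V=0.88; Q3=2.62, Q5=4.38; dissipated=0.704
Op 2: GROUND 4: Q4=0; energy lost=64.000
Total dissipated: 64.704 μJ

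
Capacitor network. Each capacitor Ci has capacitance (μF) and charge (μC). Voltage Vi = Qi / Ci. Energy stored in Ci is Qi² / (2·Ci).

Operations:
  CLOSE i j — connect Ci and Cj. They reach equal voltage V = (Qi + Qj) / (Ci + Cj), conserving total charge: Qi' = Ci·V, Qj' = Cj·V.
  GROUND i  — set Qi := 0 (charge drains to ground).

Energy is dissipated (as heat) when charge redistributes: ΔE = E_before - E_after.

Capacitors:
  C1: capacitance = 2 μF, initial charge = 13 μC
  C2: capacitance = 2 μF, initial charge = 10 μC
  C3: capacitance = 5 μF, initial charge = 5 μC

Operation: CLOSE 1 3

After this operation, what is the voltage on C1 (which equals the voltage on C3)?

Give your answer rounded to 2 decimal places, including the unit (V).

Answer: 2.57 V

Derivation:
Initial: C1(2μF, Q=13μC, V=6.50V), C2(2μF, Q=10μC, V=5.00V), C3(5μF, Q=5μC, V=1.00V)
Op 1: CLOSE 1-3: Q_total=18.00, C_total=7.00, V=2.57; Q1=5.14, Q3=12.86; dissipated=21.607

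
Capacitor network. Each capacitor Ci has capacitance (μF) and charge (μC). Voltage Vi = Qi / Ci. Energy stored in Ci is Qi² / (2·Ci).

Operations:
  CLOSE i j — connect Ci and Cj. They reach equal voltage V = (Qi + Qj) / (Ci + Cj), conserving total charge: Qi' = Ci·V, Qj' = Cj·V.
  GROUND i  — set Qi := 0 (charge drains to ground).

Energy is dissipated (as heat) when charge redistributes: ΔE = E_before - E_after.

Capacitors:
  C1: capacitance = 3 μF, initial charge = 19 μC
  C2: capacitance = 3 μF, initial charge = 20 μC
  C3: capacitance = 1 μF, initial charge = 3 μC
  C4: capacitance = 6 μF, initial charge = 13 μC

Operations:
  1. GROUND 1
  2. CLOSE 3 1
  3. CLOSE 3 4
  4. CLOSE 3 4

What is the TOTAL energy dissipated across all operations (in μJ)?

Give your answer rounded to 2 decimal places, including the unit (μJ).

Initial: C1(3μF, Q=19μC, V=6.33V), C2(3μF, Q=20μC, V=6.67V), C3(1μF, Q=3μC, V=3.00V), C4(6μF, Q=13μC, V=2.17V)
Op 1: GROUND 1: Q1=0; energy lost=60.167
Op 2: CLOSE 3-1: Q_total=3.00, C_total=4.00, V=0.75; Q3=0.75, Q1=2.25; dissipated=3.375
Op 3: CLOSE 3-4: Q_total=13.75, C_total=7.00, V=1.96; Q3=1.96, Q4=11.79; dissipated=0.860
Op 4: CLOSE 3-4: Q_total=13.75, C_total=7.00, V=1.96; Q3=1.96, Q4=11.79; dissipated=0.000
Total dissipated: 64.402 μJ

Answer: 64.40 μJ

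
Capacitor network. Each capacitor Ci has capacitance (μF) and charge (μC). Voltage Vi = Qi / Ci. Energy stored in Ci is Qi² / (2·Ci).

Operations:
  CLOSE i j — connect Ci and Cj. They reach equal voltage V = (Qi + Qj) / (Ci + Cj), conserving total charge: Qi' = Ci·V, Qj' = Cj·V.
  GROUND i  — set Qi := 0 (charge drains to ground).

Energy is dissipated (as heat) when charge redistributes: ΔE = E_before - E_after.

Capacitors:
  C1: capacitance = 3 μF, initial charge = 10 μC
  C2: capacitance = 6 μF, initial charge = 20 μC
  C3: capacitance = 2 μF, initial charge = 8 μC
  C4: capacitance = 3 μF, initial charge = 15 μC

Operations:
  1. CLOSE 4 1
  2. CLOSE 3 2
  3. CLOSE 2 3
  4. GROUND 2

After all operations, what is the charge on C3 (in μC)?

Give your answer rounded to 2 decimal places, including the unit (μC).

Answer: 7.00 μC

Derivation:
Initial: C1(3μF, Q=10μC, V=3.33V), C2(6μF, Q=20μC, V=3.33V), C3(2μF, Q=8μC, V=4.00V), C4(3μF, Q=15μC, V=5.00V)
Op 1: CLOSE 4-1: Q_total=25.00, C_total=6.00, V=4.17; Q4=12.50, Q1=12.50; dissipated=2.083
Op 2: CLOSE 3-2: Q_total=28.00, C_total=8.00, V=3.50; Q3=7.00, Q2=21.00; dissipated=0.333
Op 3: CLOSE 2-3: Q_total=28.00, C_total=8.00, V=3.50; Q2=21.00, Q3=7.00; dissipated=0.000
Op 4: GROUND 2: Q2=0; energy lost=36.750
Final charges: Q1=12.50, Q2=0.00, Q3=7.00, Q4=12.50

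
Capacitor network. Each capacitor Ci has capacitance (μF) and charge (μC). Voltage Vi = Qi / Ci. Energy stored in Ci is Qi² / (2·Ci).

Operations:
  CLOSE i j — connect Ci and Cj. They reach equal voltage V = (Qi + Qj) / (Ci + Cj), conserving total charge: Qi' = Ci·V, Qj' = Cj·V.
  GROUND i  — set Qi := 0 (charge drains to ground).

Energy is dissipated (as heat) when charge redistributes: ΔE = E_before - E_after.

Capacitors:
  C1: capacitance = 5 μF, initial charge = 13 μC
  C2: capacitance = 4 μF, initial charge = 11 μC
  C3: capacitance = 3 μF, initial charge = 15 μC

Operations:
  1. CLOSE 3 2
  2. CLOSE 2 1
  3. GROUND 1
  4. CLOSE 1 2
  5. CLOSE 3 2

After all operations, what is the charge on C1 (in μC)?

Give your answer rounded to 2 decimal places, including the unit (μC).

Initial: C1(5μF, Q=13μC, V=2.60V), C2(4μF, Q=11μC, V=2.75V), C3(3μF, Q=15μC, V=5.00V)
Op 1: CLOSE 3-2: Q_total=26.00, C_total=7.00, V=3.71; Q3=11.14, Q2=14.86; dissipated=4.339
Op 2: CLOSE 2-1: Q_total=27.86, C_total=9.00, V=3.10; Q2=12.38, Q1=15.48; dissipated=1.380
Op 3: GROUND 1: Q1=0; energy lost=23.951
Op 4: CLOSE 1-2: Q_total=12.38, C_total=9.00, V=1.38; Q1=6.88, Q2=5.50; dissipated=10.645
Op 5: CLOSE 3-2: Q_total=16.65, C_total=7.00, V=2.38; Q3=7.13, Q2=9.51; dissipated=4.688
Final charges: Q1=6.88, Q2=9.51, Q3=7.13

Answer: 6.88 μC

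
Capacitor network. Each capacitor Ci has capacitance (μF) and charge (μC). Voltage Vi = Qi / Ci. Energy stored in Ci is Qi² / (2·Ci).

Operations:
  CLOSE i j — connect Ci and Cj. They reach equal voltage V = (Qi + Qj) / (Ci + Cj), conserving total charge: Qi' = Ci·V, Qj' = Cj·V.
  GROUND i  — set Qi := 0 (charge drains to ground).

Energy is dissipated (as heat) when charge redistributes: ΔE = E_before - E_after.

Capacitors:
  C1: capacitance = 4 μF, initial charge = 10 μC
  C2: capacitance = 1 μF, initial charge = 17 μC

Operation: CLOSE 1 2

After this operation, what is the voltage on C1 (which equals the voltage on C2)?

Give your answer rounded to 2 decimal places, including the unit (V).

Answer: 5.40 V

Derivation:
Initial: C1(4μF, Q=10μC, V=2.50V), C2(1μF, Q=17μC, V=17.00V)
Op 1: CLOSE 1-2: Q_total=27.00, C_total=5.00, V=5.40; Q1=21.60, Q2=5.40; dissipated=84.100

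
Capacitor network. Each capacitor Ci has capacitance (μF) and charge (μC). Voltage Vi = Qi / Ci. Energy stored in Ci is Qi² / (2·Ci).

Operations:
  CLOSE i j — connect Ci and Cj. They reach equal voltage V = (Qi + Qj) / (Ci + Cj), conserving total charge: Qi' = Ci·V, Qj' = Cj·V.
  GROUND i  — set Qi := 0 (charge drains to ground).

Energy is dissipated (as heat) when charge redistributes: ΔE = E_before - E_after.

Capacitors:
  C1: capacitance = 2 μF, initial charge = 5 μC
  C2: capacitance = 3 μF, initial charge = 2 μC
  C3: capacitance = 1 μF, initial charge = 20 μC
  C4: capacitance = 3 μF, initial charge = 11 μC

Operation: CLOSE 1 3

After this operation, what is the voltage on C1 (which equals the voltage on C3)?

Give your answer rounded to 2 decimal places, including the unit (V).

Initial: C1(2μF, Q=5μC, V=2.50V), C2(3μF, Q=2μC, V=0.67V), C3(1μF, Q=20μC, V=20.00V), C4(3μF, Q=11μC, V=3.67V)
Op 1: CLOSE 1-3: Q_total=25.00, C_total=3.00, V=8.33; Q1=16.67, Q3=8.33; dissipated=102.083

Answer: 8.33 V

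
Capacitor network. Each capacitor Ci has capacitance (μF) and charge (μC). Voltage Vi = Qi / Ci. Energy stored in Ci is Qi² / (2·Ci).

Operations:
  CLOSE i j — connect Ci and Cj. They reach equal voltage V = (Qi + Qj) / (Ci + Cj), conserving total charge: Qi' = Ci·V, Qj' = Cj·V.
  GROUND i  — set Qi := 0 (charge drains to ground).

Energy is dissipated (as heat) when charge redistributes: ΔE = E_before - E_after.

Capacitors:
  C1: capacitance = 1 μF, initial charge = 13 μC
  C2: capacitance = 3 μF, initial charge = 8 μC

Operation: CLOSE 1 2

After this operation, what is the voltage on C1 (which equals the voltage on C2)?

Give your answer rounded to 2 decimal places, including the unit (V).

Answer: 5.25 V

Derivation:
Initial: C1(1μF, Q=13μC, V=13.00V), C2(3μF, Q=8μC, V=2.67V)
Op 1: CLOSE 1-2: Q_total=21.00, C_total=4.00, V=5.25; Q1=5.25, Q2=15.75; dissipated=40.042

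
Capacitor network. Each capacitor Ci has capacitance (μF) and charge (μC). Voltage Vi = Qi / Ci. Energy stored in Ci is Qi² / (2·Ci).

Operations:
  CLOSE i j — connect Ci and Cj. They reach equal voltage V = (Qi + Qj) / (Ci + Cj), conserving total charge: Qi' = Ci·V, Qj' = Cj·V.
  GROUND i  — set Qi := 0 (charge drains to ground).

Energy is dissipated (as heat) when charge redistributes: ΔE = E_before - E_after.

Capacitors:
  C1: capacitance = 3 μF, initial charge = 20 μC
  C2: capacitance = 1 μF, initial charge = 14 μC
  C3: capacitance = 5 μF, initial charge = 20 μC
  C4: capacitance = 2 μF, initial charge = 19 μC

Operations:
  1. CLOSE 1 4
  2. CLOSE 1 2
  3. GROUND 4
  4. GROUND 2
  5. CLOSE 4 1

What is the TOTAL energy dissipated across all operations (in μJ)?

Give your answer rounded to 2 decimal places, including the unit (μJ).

Initial: C1(3μF, Q=20μC, V=6.67V), C2(1μF, Q=14μC, V=14.00V), C3(5μF, Q=20μC, V=4.00V), C4(2μF, Q=19μC, V=9.50V)
Op 1: CLOSE 1-4: Q_total=39.00, C_total=5.00, V=7.80; Q1=23.40, Q4=15.60; dissipated=4.817
Op 2: CLOSE 1-2: Q_total=37.40, C_total=4.00, V=9.35; Q1=28.05, Q2=9.35; dissipated=14.415
Op 3: GROUND 4: Q4=0; energy lost=60.840
Op 4: GROUND 2: Q2=0; energy lost=43.711
Op 5: CLOSE 4-1: Q_total=28.05, C_total=5.00, V=5.61; Q4=11.22, Q1=16.83; dissipated=52.453
Total dissipated: 176.236 μJ

Answer: 176.24 μJ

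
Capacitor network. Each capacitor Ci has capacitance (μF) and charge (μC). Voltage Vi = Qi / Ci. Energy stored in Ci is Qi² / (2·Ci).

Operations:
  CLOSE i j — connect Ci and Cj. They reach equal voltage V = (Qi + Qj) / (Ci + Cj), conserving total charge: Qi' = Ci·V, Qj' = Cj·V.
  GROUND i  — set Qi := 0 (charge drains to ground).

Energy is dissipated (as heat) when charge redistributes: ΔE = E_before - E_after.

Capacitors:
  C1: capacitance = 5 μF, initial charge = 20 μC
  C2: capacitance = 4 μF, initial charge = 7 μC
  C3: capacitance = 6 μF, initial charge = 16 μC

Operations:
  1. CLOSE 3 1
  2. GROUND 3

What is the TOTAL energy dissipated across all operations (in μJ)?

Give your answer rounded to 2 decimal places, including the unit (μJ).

Answer: 34.56 μJ

Derivation:
Initial: C1(5μF, Q=20μC, V=4.00V), C2(4μF, Q=7μC, V=1.75V), C3(6μF, Q=16μC, V=2.67V)
Op 1: CLOSE 3-1: Q_total=36.00, C_total=11.00, V=3.27; Q3=19.64, Q1=16.36; dissipated=2.424
Op 2: GROUND 3: Q3=0; energy lost=32.132
Total dissipated: 34.556 μJ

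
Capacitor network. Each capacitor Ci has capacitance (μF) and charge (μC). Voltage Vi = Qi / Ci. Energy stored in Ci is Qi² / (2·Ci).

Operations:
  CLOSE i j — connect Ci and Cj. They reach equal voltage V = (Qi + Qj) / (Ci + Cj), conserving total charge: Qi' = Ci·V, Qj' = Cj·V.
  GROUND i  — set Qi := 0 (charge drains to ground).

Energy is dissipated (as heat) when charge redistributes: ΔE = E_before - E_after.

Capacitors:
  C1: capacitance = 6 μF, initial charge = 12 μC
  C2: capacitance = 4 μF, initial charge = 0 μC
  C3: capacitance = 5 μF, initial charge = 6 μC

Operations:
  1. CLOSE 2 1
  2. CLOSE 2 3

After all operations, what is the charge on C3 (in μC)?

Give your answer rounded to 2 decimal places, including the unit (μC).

Initial: C1(6μF, Q=12μC, V=2.00V), C2(4μF, Q=0μC, V=0.00V), C3(5μF, Q=6μC, V=1.20V)
Op 1: CLOSE 2-1: Q_total=12.00, C_total=10.00, V=1.20; Q2=4.80, Q1=7.20; dissipated=4.800
Op 2: CLOSE 2-3: Q_total=10.80, C_total=9.00, V=1.20; Q2=4.80, Q3=6.00; dissipated=0.000
Final charges: Q1=7.20, Q2=4.80, Q3=6.00

Answer: 6.00 μC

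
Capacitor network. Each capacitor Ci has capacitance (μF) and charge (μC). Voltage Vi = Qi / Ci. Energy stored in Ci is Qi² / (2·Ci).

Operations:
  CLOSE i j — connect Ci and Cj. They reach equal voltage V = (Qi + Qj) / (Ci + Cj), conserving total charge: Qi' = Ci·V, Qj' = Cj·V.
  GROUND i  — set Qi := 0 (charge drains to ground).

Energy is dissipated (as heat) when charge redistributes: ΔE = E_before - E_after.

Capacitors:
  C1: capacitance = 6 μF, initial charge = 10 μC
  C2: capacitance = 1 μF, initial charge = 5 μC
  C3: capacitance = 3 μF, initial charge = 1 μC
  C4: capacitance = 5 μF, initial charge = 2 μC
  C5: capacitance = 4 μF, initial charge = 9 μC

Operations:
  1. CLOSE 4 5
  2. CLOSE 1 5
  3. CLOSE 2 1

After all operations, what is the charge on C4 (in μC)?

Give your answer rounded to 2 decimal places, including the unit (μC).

Initial: C1(6μF, Q=10μC, V=1.67V), C2(1μF, Q=5μC, V=5.00V), C3(3μF, Q=1μC, V=0.33V), C4(5μF, Q=2μC, V=0.40V), C5(4μF, Q=9μC, V=2.25V)
Op 1: CLOSE 4-5: Q_total=11.00, C_total=9.00, V=1.22; Q4=6.11, Q5=4.89; dissipated=3.803
Op 2: CLOSE 1-5: Q_total=14.89, C_total=10.00, V=1.49; Q1=8.93, Q5=5.96; dissipated=0.237
Op 3: CLOSE 2-1: Q_total=13.93, C_total=7.00, V=1.99; Q2=1.99, Q1=11.94; dissipated=5.283
Final charges: Q1=11.94, Q2=1.99, Q3=1.00, Q4=6.11, Q5=5.96

Answer: 6.11 μC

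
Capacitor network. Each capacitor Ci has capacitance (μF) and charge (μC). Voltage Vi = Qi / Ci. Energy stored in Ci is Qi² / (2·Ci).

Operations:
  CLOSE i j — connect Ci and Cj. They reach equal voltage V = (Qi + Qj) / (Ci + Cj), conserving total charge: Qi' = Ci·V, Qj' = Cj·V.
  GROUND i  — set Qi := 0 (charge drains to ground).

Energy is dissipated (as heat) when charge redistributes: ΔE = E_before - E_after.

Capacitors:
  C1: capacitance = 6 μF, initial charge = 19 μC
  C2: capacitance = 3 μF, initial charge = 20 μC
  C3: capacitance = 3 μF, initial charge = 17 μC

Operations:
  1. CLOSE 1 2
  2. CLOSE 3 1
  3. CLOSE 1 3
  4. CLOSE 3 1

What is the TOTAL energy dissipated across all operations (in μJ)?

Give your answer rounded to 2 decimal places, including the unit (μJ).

Answer: 14.03 μJ

Derivation:
Initial: C1(6μF, Q=19μC, V=3.17V), C2(3μF, Q=20μC, V=6.67V), C3(3μF, Q=17μC, V=5.67V)
Op 1: CLOSE 1-2: Q_total=39.00, C_total=9.00, V=4.33; Q1=26.00, Q2=13.00; dissipated=12.250
Op 2: CLOSE 3-1: Q_total=43.00, C_total=9.00, V=4.78; Q3=14.33, Q1=28.67; dissipated=1.778
Op 3: CLOSE 1-3: Q_total=43.00, C_total=9.00, V=4.78; Q1=28.67, Q3=14.33; dissipated=0.000
Op 4: CLOSE 3-1: Q_total=43.00, C_total=9.00, V=4.78; Q3=14.33, Q1=28.67; dissipated=0.000
Total dissipated: 14.028 μJ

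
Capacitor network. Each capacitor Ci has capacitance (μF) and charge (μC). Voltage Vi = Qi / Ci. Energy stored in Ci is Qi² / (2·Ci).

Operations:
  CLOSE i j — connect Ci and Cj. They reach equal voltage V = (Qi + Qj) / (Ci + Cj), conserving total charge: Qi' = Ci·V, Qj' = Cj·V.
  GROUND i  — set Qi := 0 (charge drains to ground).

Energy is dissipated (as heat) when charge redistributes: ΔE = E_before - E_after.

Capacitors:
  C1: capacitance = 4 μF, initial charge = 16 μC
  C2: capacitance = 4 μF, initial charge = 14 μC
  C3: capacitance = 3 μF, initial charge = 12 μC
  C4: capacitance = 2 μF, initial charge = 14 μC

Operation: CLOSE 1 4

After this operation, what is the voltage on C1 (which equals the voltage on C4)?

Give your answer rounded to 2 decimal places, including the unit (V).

Initial: C1(4μF, Q=16μC, V=4.00V), C2(4μF, Q=14μC, V=3.50V), C3(3μF, Q=12μC, V=4.00V), C4(2μF, Q=14μC, V=7.00V)
Op 1: CLOSE 1-4: Q_total=30.00, C_total=6.00, V=5.00; Q1=20.00, Q4=10.00; dissipated=6.000

Answer: 5.00 V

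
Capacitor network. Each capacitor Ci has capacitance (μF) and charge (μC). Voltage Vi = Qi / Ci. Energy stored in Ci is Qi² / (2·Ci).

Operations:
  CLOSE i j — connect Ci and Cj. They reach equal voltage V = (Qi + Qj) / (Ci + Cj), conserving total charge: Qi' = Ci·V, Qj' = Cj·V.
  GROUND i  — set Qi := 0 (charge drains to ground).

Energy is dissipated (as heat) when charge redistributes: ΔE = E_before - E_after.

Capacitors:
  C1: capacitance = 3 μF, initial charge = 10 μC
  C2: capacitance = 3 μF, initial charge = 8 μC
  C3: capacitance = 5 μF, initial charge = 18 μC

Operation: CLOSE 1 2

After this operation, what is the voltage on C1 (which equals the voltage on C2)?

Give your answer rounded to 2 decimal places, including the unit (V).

Answer: 3.00 V

Derivation:
Initial: C1(3μF, Q=10μC, V=3.33V), C2(3μF, Q=8μC, V=2.67V), C3(5μF, Q=18μC, V=3.60V)
Op 1: CLOSE 1-2: Q_total=18.00, C_total=6.00, V=3.00; Q1=9.00, Q2=9.00; dissipated=0.333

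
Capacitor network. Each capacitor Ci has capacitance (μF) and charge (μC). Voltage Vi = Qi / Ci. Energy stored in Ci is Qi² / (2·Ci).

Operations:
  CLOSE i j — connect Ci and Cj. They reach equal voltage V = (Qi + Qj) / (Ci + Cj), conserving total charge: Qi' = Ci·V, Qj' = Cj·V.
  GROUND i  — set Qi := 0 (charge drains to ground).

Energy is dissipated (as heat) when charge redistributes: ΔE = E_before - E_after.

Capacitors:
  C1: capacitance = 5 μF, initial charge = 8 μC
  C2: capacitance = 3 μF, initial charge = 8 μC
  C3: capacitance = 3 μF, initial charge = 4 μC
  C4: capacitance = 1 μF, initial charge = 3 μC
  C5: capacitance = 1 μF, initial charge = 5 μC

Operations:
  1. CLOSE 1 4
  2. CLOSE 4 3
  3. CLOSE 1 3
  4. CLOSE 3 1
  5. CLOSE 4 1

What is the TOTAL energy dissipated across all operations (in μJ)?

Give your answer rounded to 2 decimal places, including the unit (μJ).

Answer: 1.07 μJ

Derivation:
Initial: C1(5μF, Q=8μC, V=1.60V), C2(3μF, Q=8μC, V=2.67V), C3(3μF, Q=4μC, V=1.33V), C4(1μF, Q=3μC, V=3.00V), C5(1μF, Q=5μC, V=5.00V)
Op 1: CLOSE 1-4: Q_total=11.00, C_total=6.00, V=1.83; Q1=9.17, Q4=1.83; dissipated=0.817
Op 2: CLOSE 4-3: Q_total=5.83, C_total=4.00, V=1.46; Q4=1.46, Q3=4.38; dissipated=0.094
Op 3: CLOSE 1-3: Q_total=13.54, C_total=8.00, V=1.69; Q1=8.46, Q3=5.08; dissipated=0.132
Op 4: CLOSE 3-1: Q_total=13.54, C_total=8.00, V=1.69; Q3=5.08, Q1=8.46; dissipated=0.000
Op 5: CLOSE 4-1: Q_total=9.92, C_total=6.00, V=1.65; Q4=1.65, Q1=8.27; dissipated=0.023
Total dissipated: 1.065 μJ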